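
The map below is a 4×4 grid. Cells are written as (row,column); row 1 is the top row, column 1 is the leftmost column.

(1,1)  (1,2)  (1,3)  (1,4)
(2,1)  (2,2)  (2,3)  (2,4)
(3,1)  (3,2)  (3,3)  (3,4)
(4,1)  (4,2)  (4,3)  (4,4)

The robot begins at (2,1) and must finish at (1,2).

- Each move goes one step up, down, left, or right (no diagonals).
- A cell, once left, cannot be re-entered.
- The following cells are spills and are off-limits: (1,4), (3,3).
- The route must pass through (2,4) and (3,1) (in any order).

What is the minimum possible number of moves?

10

Any route passes through (2,4) and (3,1) in some order between (2,1) and (1,2). Summing Manhattan distances along each leg and taking the cheapest ordering ((2,1) → (3,1) → (2,4) → (1,2)) gives a lower bound of 1 + 4 + 3 = 8 moves.
The shortest route satisfying every rule uses 10 moves: (2,1) → (3,1) → (4,1) → (4,2) → (4,3) → (4,4) → (3,4) → (2,4) → (2,3) → (1,3) → (1,2).
The no-revisit rule (legs can't share cells) pushes the minimum above the 8-move bound; an exhaustive check rules out every length from 8 to 9, leaving 10 as the minimum.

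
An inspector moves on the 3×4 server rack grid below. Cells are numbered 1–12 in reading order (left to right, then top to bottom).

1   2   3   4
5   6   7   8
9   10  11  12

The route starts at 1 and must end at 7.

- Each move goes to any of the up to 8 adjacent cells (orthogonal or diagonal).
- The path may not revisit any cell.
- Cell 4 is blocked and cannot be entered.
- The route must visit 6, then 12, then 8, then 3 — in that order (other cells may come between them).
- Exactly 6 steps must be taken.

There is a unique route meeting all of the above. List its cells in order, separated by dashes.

The waypoints must appear in the order 6, 12, 8, 3, with no cell reused.
Route from 1: down-right 2 to 11, right 1 to 12, up 1 to 8, up-left 1 to 3, down 1 to 7 — 6 moves in all.
Check: order respected (6 at step 1, 12 at step 3, 8 at step 4, 3 at step 5); 6 moves as required.

1 - 6 - 11 - 12 - 8 - 3 - 7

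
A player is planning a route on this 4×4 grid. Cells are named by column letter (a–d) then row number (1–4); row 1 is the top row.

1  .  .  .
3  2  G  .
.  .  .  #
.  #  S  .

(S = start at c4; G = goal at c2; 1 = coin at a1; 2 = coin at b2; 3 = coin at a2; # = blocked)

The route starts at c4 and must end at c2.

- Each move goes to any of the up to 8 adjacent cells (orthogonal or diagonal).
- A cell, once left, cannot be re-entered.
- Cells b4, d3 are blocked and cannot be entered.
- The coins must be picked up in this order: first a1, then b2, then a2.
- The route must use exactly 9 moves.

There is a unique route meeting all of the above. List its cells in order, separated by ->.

c4 -> c3 -> d2 -> c1 -> b1 -> a1 -> b2 -> a2 -> b3 -> c2

The waypoints must appear in the order a1, b2, a2, with no cell reused.
Route from c4: up 1 to c3, up-right 1 to d2, up-left 1 to c1, left 2 to a1, down-right 1 to b2, left 1 to a2, down-right 1 to b3, up-right 1 to c2 — 9 moves in all.
Check: order respected (1 at step 5, 2 at step 6, 3 at step 7); 9 moves as required.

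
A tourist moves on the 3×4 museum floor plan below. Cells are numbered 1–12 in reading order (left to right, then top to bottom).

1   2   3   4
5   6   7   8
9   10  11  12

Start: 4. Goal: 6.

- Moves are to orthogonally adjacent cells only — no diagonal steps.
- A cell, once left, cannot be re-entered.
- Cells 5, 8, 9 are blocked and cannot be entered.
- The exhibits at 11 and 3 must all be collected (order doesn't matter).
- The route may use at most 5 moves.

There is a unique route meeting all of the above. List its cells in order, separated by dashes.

4 - 3 - 7 - 11 - 10 - 6

The 5-move cap with required stops at 11, 3 leaves no slack for detours.
Route from 4: left 1 to 3, down 2 to 11, left 1 to 10, up 1 to 6 — 5 moves in all.
Check: all required cells visited; 5 ≤ 5 moves.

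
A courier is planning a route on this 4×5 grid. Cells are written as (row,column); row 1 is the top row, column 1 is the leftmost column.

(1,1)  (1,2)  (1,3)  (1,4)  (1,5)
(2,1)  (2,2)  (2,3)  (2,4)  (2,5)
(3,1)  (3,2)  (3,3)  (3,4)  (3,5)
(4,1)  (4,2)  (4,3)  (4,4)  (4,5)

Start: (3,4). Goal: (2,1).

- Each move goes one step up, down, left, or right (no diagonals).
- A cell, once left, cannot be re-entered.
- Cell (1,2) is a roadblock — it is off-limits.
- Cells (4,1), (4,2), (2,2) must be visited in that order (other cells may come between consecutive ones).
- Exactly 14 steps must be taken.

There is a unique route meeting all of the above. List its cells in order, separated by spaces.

(3,4) (3,3) (3,2) (3,1) (4,1) (4,2) (4,3) (4,4) (4,5) (3,5) (2,5) (2,4) (2,3) (2,2) (2,1)

The waypoints must appear in the order (4,1), (4,2), (2,2), with no cell reused.
Route from (3,4): 3× left (reaching (3,1)), down to (4,1), 4× right (reaching (4,5)), 2× up (reaching (2,5)), 4× left (reaching (2,1)) — 14 moves in all.
Check: order respected ((4,1) at step 4, (4,2) at step 5, (2,2) at step 13); 14 moves as required.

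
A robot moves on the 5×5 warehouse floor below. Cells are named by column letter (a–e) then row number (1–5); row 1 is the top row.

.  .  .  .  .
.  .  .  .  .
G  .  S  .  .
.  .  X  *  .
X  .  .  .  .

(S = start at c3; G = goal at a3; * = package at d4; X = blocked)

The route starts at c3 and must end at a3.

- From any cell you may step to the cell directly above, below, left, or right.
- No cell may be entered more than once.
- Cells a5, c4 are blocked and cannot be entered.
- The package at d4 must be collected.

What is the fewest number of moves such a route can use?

8

Any route passes through d4 somewhere between c3 and a3. Summing Manhattan distances along the two legs (c3 → d4 → a3) gives a lower bound of 2 + 4 = 6 moves.
The shortest route satisfying every rule uses 8 moves: c3 → d3 → d4 → d5 → c5 → b5 → b4 → b3 → a3.
The no-revisit rule (legs can't share cells) pushes the minimum above the 6-move bound; an exhaustive check rules out every length from 6 to 7, leaving 8 as the minimum.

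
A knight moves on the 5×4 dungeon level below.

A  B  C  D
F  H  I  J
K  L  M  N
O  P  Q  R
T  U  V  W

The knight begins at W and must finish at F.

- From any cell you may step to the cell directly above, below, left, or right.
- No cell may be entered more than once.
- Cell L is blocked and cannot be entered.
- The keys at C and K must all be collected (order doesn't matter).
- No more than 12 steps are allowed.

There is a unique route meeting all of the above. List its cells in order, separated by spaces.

W R N J D C I M Q P O K F

The budget equals the shortest possible length, so every move has to be on a shortest route through the required cells.
Route from W: 4× up (reaching D), left to C, 3× down (reaching Q), 2× left (reaching O), 2× up (reaching F) — 12 moves in all.
Check: all required cells visited; 12 ≤ 12 moves.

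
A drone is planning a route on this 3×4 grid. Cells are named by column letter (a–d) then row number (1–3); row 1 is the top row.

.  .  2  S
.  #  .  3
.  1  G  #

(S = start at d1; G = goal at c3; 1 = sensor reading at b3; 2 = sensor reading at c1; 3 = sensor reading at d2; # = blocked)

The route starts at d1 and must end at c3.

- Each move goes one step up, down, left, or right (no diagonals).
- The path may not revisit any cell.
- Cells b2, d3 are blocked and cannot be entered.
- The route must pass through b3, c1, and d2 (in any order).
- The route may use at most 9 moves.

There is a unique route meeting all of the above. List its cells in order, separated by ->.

d1 -> d2 -> c2 -> c1 -> b1 -> a1 -> a2 -> a3 -> b3 -> c3

Any route must reach b3, c1, and d2 and still end at c3 within 9 moves, so the order of the required stops is forced.
Route from d1: down to d2, left to c2, up to c1, 2× left (reaching a1), 2× down (reaching a3), 2× right (reaching c3) — 9 moves in all.
Check: all required cells visited; 9 ≤ 9 moves.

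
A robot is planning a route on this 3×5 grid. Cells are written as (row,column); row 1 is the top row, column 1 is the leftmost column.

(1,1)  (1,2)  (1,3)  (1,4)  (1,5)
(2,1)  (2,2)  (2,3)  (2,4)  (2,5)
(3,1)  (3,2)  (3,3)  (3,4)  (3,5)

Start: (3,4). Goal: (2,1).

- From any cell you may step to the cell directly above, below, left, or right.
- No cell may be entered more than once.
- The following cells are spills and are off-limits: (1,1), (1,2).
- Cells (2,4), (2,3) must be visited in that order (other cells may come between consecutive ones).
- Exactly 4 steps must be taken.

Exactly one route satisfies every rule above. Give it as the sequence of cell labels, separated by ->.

The waypoints must appear in the order (2,4), (2,3), with no cell reused.
Route from (3,4): up to (2,4), 3× left (reaching (2,1)) — 4 moves in all.
Check: order respected ((2,4) at step 1, (2,3) at step 2); 4 moves as required.

(3,4) -> (2,4) -> (2,3) -> (2,2) -> (2,1)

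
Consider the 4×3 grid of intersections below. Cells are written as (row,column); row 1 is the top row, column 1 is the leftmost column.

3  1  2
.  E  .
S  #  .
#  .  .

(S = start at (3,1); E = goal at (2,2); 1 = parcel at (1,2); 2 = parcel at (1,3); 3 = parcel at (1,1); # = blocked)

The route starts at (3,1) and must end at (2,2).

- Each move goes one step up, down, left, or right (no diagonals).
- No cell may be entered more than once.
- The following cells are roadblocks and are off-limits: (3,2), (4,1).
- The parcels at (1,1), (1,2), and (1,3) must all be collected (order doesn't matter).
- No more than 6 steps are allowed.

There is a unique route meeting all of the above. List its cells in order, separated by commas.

Any route must reach (1,1), (1,2), and (1,3) and still end at (2,2) within 6 moves, so the order of the required stops is forced.
Route from (3,1): up 2 to (1,1), right 2 to (1,3), down 1 to (2,3), left 1 to (2,2) — 6 moves in all.
Check: all required cells visited; 6 ≤ 6 moves.

(3,1), (2,1), (1,1), (1,2), (1,3), (2,3), (2,2)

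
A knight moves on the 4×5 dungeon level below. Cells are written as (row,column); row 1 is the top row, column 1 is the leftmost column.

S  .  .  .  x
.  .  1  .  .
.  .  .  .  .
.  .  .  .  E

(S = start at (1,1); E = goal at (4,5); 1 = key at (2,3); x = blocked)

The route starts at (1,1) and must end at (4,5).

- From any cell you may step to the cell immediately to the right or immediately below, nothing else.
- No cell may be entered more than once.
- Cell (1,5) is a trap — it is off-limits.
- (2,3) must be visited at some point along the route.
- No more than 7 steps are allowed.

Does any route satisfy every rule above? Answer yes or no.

One route that works: (1,1) → (2,1) → (2,2) → (2,3) → (3,3) → (4,3) → (4,4) → (4,5).

yes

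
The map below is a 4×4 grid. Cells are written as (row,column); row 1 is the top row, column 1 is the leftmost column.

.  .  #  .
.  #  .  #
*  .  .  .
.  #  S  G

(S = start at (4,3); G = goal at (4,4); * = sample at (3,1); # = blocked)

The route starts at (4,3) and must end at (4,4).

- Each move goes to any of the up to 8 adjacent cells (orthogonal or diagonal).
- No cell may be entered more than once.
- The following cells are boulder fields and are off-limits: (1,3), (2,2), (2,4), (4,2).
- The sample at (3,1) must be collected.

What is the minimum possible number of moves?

Any route passes through (3,1) somewhere between (4,3) and (4,4). Summing Chebyshev distances along the two legs ((4,3) → (3,1) → (4,4)) gives a lower bound of 2 + 3 = 5 moves.
The shortest route satisfying every rule uses 7 moves: (4,3) → (3,2) → (3,1) → (2,1) → (1,2) → (2,3) → (3,3) → (4,4).
The no-revisit rule (legs can't share cells) pushes the minimum above the 5-move bound; an exhaustive check rules out every length from 5 to 6, leaving 7 as the minimum.

7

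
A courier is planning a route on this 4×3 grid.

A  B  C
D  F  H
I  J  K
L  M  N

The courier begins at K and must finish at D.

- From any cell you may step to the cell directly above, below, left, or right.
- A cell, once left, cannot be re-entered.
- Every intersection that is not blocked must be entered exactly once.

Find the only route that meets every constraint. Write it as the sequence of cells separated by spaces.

Need to visit all 12 open cells exactly once, starting at K and ending at D.
Cell L has only two open neighbours (I and M), so the path must pass straight through it: one of those is the cell it's entered from and the other is where it exits.
Route from K: down 1 to N, left 2 to L, up 1 to I, right 1 to J, up 1 to F, right 1 to H, up 1 to C, left 2 to A, down 1 to D — 11 moves in all.
Check: all 12 open cells covered.

K N M L I J F H C B A D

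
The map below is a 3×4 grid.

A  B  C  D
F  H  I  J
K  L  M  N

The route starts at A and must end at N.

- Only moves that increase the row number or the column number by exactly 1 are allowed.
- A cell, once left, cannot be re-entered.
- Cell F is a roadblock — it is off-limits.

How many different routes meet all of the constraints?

6

A right/down-only route from A to N makes exactly 2 down-moves and 3 right-moves in some order.
With no other constraints that would be C(5,2) = 10 routes.
Subtract routes through each blocked cell (inclusion–exclusion for overlaps): − through F: 4 → 6.
That gives 6 routes.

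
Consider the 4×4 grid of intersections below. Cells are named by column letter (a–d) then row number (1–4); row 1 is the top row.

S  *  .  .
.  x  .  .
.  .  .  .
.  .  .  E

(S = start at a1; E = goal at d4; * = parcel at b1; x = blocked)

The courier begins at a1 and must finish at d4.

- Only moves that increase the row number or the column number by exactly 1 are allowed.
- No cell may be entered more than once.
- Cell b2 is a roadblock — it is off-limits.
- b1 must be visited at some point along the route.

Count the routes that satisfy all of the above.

4

A right/down-only route from a1 to d4 makes exactly 3 down-moves and 3 right-moves in some order.
With no other constraints that would be C(6,3) = 20 routes.
Split at b1 and multiply the segment counts (each segment already excludes blocked cells): a1→b1: 1; b1→d4: 4; product = 4.
That gives 4 routes.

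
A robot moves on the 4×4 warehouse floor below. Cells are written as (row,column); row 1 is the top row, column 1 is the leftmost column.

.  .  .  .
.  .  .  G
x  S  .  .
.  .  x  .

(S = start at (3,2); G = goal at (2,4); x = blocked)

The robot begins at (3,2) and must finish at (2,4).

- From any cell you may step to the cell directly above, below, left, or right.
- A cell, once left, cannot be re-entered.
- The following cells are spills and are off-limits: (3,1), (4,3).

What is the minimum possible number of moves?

3

The Manhattan distance from (3,2) to (2,4) is |3−2| + |2−4| = 3, so at least 3 moves are needed.
A route of 3 moves achieves this: (3,2) → (2,2) → (2,3) → (2,4).
Since 3 matches the lower bound, it is optimal.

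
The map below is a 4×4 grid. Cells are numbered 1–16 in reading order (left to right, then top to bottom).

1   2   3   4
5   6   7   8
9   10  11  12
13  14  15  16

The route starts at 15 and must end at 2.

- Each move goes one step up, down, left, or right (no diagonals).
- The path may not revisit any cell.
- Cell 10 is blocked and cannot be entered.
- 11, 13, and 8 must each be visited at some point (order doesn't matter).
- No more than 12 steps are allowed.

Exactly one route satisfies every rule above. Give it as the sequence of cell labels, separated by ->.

Any route must reach 11, 13, and 8 and still end at 2 within 12 moves, so the order of the required stops is forced.
Route from 15: left 2 to 13, up 2 to 5, right 2 to 7, down 1 to 11, right 1 to 12, up 2 to 4, left 2 to 2 — 12 moves in all.
Check: all required cells visited; 12 ≤ 12 moves.

15 -> 14 -> 13 -> 9 -> 5 -> 6 -> 7 -> 11 -> 12 -> 8 -> 4 -> 3 -> 2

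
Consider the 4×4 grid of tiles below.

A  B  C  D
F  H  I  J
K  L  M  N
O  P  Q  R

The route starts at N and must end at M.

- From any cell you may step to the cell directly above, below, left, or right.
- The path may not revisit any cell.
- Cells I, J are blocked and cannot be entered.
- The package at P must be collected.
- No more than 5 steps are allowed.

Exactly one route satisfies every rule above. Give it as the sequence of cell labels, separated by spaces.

The 5-move cap with required stops at P leaves no slack for detours.
Route from N: down 1 to R, left 2 to P, up 1 to L, right 1 to M — 5 moves in all.
Check: all required cells visited; 5 ≤ 5 moves.

N R Q P L M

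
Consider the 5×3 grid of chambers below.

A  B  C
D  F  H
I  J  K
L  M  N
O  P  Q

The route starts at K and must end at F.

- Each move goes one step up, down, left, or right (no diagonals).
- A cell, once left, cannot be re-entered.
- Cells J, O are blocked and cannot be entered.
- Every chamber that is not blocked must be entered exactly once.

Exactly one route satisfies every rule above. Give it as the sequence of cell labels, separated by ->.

K -> N -> Q -> P -> M -> L -> I -> D -> A -> B -> C -> H -> F

Need to visit all 13 open cells exactly once, starting at K and ending at F.
Route from K: 2× down (reaching Q), left to P, up to M, left to L, 3× up (reaching A), 2× right (reaching C), down to H, left to F — 12 moves in all.
Check: all 13 open cells covered.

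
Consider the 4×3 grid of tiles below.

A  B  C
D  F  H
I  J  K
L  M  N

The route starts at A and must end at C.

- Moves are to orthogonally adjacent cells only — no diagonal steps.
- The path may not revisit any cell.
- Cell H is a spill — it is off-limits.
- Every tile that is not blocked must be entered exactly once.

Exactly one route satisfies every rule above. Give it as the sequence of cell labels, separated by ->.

A -> D -> I -> L -> M -> N -> K -> J -> F -> B -> C

Need to visit all 11 open cells exactly once, starting at A and ending at C.
Cell N has only two open neighbours (K and M), so the path must pass straight through it: one of those is the cell it's entered from and the other is where it exits.
Route from A: down 3 to L, right 2 to N, up 1 to K, left 1 to J, up 2 to B, right 1 to C — 10 moves in all.
Check: all 11 open cells covered.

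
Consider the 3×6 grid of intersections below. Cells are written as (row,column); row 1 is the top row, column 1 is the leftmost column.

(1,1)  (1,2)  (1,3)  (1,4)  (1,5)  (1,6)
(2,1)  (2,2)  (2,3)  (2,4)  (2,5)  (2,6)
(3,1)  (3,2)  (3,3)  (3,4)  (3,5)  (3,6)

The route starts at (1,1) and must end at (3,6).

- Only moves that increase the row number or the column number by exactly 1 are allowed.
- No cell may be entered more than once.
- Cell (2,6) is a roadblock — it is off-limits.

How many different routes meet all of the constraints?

A right/down-only route from (1,1) to (3,6) makes exactly 2 down-moves and 5 right-moves in some order.
With no other constraints that would be C(7,2) = 21 routes.
Subtract routes through each blocked cell (inclusion–exclusion for overlaps): − through (2,6): 6 → 15.
That gives 15 routes.

15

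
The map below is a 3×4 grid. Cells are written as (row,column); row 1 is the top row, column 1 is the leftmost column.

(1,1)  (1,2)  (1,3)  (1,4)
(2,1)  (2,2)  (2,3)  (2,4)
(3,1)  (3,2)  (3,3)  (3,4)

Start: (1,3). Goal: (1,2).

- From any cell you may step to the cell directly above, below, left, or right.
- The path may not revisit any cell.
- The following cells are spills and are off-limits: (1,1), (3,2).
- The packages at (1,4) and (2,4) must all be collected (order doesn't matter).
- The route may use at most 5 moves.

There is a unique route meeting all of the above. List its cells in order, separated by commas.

(1,3), (1,4), (2,4), (2,3), (2,2), (1,2)

The budget equals the shortest possible length, so every move has to be on a shortest route through the required cells.
Route from (1,3): right to (1,4), down to (2,4), 2× left (reaching (2,2)), up to (1,2) — 5 moves in all.
Check: all required cells visited; 5 ≤ 5 moves.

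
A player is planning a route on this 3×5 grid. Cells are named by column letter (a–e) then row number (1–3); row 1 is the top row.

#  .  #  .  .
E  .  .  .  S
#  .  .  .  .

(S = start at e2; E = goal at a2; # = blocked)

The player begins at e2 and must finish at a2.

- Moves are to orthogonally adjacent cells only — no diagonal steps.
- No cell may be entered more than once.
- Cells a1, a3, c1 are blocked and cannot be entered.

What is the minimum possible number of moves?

4

The Manhattan distance from e2 to a2 is |2−2| + |5−1| = 4, so at least 4 moves are needed.
A route of 4 moves achieves this: e2 → d2 → c2 → b2 → a2.
Since 4 matches the lower bound, it is optimal.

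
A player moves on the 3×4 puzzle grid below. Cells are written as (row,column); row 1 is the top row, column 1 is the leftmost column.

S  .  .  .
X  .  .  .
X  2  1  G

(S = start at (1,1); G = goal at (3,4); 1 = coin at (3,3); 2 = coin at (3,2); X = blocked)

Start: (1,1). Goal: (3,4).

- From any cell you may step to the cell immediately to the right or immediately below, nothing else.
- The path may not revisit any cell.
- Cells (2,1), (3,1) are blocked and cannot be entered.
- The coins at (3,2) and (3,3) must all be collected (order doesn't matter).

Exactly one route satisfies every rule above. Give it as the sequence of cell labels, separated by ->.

(1,1) -> (1,2) -> (2,2) -> (3,2) -> (3,3) -> (3,4)

Moves only go right or down, so the column and row indices never decrease.
Route from (1,1): right to (1,2), 2× down (reaching (3,2)), 2× right (reaching (3,4)) — 5 moves in all.
Check: all required cells visited.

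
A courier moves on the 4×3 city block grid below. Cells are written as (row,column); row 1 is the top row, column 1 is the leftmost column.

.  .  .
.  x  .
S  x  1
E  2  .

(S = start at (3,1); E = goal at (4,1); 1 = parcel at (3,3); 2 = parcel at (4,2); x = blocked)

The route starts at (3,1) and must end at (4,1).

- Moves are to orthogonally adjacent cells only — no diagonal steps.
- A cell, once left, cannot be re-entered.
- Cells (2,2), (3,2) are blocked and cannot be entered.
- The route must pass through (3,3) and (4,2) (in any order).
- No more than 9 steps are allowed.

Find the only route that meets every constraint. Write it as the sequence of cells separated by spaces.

Any route must reach (3,3) and (4,2) and still end at (4,1) within 9 moves, so the order of the required stops is forced.
Route from (3,1): up 2 to (1,1), right 2 to (1,3), down 3 to (4,3), left 2 to (4,1) — 9 moves in all.
Check: all required cells visited; 9 ≤ 9 moves.

(3,1) (2,1) (1,1) (1,2) (1,3) (2,3) (3,3) (4,3) (4,2) (4,1)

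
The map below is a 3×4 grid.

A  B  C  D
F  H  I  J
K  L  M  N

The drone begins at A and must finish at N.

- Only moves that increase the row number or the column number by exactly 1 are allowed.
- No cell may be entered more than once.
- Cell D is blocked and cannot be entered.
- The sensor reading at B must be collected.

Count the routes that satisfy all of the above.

A right/down-only route from A to N makes exactly 2 down-moves and 3 right-moves in some order.
With no other constraints that would be C(5,2) = 10 routes.
Split at B and multiply the segment counts (each segment already excludes blocked cells): A→B: 1; B→N: 5; product = 5.
That gives 5 routes.

5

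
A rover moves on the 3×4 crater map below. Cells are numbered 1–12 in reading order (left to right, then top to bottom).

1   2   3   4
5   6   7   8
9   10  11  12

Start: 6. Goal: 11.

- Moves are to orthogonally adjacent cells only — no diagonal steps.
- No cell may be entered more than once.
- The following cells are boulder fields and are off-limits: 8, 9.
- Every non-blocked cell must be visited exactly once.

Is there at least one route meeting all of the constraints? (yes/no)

Cell 4 has only one open neighbour but is neither the start nor the goal, so a Hamiltonian route would have to both enter and leave it through the same neighbour — impossible without revisiting.

no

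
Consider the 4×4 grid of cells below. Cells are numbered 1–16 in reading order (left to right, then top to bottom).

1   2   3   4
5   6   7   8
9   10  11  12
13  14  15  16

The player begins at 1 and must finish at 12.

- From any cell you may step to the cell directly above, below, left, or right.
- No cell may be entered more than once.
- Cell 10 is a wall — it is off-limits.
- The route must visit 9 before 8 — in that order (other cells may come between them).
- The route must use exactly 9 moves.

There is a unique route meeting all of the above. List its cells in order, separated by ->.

1 -> 5 -> 9 -> 13 -> 14 -> 15 -> 11 -> 7 -> 8 -> 12

The waypoints must appear in the order 9, 8, with no cell reused.
Route from 1: down 3 to 13, right 2 to 15, up 2 to 7, right 1 to 8, down 1 to 12 — 9 moves in all.
Check: order respected (9 at step 2, 8 at step 8); 9 moves as required.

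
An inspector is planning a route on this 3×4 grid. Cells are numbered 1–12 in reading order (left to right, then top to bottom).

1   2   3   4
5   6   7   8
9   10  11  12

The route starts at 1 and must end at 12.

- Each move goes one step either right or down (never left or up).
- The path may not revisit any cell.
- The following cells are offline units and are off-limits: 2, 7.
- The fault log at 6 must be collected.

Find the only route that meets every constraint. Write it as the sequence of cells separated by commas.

Moves only go right or down, so the column and row indices never decrease.
Route from 1: down 1 to 5, right 1 to 6, down 1 to 10, right 2 to 12 — 5 moves in all.
Check: all required cells visited.

1, 5, 6, 10, 11, 12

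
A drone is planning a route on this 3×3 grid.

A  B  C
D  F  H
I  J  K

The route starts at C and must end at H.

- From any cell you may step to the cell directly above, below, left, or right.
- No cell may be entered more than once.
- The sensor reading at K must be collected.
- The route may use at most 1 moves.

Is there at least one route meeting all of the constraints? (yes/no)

no

Even ignoring the no-revisit rule, getting from C to H via K needs at least 2 + 1 = 3 moves (Manhattan distance per leg), which exceeds the 1-move limit.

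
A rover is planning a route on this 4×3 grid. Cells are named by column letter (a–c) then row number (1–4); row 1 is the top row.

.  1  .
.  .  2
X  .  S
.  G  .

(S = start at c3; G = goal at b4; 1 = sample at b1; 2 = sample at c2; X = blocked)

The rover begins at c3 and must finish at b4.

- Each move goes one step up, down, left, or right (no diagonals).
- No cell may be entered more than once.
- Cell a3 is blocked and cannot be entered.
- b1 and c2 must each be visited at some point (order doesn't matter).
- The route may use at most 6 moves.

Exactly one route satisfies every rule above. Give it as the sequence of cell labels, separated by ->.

The budget equals the shortest possible length, so every move has to be on a shortest route through the required cells.
Route from c3: 2× up (reaching c1), left to b1, 3× down (reaching b4) — 6 moves in all.
Check: all required cells visited; 6 ≤ 6 moves.

c3 -> c2 -> c1 -> b1 -> b2 -> b3 -> b4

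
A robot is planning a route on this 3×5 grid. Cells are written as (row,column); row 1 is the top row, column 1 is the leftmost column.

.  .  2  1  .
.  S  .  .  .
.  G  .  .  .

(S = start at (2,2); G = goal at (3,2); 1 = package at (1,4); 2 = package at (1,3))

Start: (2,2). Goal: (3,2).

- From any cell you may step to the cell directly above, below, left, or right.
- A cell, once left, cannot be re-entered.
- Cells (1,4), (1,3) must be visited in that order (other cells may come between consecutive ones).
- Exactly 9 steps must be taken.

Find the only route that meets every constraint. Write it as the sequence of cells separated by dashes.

The waypoints must appear in the order (1,4), (1,3), with no cell reused.
Route from (2,2): right 2 to (2,4), up 1 to (1,4), left 3 to (1,1), down 2 to (3,1), right 1 to (3,2) — 9 moves in all.
Check: order respected (1 at step 3, 2 at step 4); 9 moves as required.

(2,2) - (2,3) - (2,4) - (1,4) - (1,3) - (1,2) - (1,1) - (2,1) - (3,1) - (3,2)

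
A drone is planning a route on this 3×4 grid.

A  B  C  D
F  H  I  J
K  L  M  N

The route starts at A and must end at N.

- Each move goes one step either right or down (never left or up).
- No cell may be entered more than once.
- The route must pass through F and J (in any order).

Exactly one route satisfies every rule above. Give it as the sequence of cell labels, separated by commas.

Moves only go right or down, so the column and row indices never decrease.
Route from A: down to F, 3× right (reaching J), down to N — 5 moves in all.
Check: all required cells visited.

A, F, H, I, J, N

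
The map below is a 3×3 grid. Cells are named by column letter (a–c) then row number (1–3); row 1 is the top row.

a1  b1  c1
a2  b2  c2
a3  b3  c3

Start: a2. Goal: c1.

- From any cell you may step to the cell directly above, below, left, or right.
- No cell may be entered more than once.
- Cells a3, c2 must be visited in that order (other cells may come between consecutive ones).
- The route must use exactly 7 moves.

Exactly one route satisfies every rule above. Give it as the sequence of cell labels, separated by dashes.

a2 - a3 - b3 - c3 - c2 - b2 - b1 - c1

The waypoints must appear in the order a3, c2, with no cell reused.
Route from a2: down 1 to a3, right 2 to c3, up 1 to c2, left 1 to b2, up 1 to b1, right 1 to c1 — 7 moves in all.
Check: order respected (a3 at step 1, c2 at step 4); 7 moves as required.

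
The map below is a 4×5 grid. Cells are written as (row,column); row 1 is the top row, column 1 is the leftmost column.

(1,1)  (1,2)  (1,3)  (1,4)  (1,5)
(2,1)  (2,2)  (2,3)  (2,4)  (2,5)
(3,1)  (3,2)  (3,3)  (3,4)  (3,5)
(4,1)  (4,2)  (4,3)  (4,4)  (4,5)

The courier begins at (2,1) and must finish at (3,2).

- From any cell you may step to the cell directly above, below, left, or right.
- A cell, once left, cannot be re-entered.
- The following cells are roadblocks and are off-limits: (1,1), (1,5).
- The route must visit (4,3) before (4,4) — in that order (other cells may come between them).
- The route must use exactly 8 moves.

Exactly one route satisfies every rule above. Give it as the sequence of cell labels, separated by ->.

The waypoints must appear in the order (4,3), (4,4), with no cell reused.
Route from (2,1): down 2 to (4,1), right 3 to (4,4), up 1 to (3,4), left 2 to (3,2) — 8 moves in all.
Check: order respected ((4,3) at step 4, (4,4) at step 5); 8 moves as required.

(2,1) -> (3,1) -> (4,1) -> (4,2) -> (4,3) -> (4,4) -> (3,4) -> (3,3) -> (3,2)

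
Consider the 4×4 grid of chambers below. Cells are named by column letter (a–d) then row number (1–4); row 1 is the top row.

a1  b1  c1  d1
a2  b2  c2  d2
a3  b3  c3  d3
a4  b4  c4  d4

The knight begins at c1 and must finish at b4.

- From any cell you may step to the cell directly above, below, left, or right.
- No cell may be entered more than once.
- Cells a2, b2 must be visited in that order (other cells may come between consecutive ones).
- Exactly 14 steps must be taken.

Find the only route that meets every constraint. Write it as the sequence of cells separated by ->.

c1 -> b1 -> a1 -> a2 -> b2 -> c2 -> d2 -> d3 -> d4 -> c4 -> c3 -> b3 -> a3 -> a4 -> b4

The waypoints must appear in the order a2, b2, with no cell reused.
Route from c1: left 2 to a1, down 1 to a2, right 3 to d2, down 2 to d4, left 1 to c4, up 1 to c3, left 2 to a3, down 1 to a4, right 1 to b4 — 14 moves in all.
Check: order respected (a2 at step 3, b2 at step 4); 14 moves as required.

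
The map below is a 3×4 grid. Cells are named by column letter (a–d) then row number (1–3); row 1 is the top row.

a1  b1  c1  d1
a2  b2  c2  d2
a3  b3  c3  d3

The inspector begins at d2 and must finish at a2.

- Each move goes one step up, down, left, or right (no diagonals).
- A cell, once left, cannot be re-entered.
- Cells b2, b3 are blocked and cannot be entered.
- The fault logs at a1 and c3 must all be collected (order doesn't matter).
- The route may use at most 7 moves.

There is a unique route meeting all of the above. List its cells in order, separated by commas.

The 7-move cap with required stops at a1, c3 leaves no slack for detours.
Route from d2: down to d3, left to c3, 2× up (reaching c1), 2× left (reaching a1), down to a2 — 7 moves in all.
Check: all required cells visited; 7 ≤ 7 moves.

d2, d3, c3, c2, c1, b1, a1, a2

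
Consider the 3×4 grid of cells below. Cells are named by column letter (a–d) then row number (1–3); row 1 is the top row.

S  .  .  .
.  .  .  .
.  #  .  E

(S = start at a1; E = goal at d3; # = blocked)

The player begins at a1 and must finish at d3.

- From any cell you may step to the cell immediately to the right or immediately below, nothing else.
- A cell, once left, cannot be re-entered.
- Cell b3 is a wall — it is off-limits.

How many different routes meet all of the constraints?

7

A right/down-only route from a1 to d3 makes exactly 2 down-moves and 3 right-moves in some order.
With no other constraints that would be C(5,2) = 10 routes.
Subtract routes through each blocked cell (inclusion–exclusion for overlaps): − through b3: 3 → 7.
That gives 7 routes.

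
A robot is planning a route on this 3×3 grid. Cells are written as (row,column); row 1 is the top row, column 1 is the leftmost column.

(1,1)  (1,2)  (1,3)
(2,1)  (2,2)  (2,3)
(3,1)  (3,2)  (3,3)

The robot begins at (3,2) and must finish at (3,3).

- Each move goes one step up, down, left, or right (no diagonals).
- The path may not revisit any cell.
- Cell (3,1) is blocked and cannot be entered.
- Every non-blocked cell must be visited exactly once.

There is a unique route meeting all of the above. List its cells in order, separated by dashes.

(3,2) - (2,2) - (2,1) - (1,1) - (1,2) - (1,3) - (2,3) - (3,3)

Need to visit all 8 open cells exactly once, starting at (3,2) and ending at (3,3).
Cell (1,3) has only two open neighbours ((2,3) and (1,2)), so the path must pass straight through it: one of those is the cell it's entered from and the other is where it exits.
Route from (3,2): up 1 to (2,2), left 1 to (2,1), up 1 to (1,1), right 2 to (1,3), down 2 to (3,3) — 7 moves in all.
Check: all 8 open cells covered.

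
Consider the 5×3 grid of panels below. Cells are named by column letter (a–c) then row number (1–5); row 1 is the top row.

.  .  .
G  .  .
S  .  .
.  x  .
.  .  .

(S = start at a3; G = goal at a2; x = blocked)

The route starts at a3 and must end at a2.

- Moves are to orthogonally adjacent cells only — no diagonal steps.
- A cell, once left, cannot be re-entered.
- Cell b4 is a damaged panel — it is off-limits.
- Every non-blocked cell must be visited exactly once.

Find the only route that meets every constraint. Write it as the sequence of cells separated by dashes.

Need to visit all 14 open cells exactly once, starting at a3 and ending at a2.
Cell a5 has only two open neighbours (a4 and b5), so the path must pass straight through it: one of those is the cell it's entered from and the other is where it exits.
Route from a3: down 2 to a5, right 2 to c5, up 2 to c3, left 1 to b3, up 1 to b2, right 1 to c2, up 1 to c1, left 2 to a1, down 1 to a2 — 13 moves in all.
Check: all 14 open cells covered.

a3 - a4 - a5 - b5 - c5 - c4 - c3 - b3 - b2 - c2 - c1 - b1 - a1 - a2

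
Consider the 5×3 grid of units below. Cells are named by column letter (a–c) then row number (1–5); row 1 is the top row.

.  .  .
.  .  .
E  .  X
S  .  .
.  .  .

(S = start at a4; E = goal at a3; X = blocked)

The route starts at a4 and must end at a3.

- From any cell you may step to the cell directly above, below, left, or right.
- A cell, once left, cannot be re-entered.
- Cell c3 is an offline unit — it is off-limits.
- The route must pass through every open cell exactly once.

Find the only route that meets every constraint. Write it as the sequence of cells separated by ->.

Need to visit all 14 open cells exactly once, starting at a4 and ending at a3.
Route from a4: down 1 to a5, right 2 to c5, up 1 to c4, left 1 to b4, up 2 to b2, right 1 to c2, up 1 to c1, left 2 to a1, down 2 to a3 — 13 moves in all.
Check: all 14 open cells covered.

a4 -> a5 -> b5 -> c5 -> c4 -> b4 -> b3 -> b2 -> c2 -> c1 -> b1 -> a1 -> a2 -> a3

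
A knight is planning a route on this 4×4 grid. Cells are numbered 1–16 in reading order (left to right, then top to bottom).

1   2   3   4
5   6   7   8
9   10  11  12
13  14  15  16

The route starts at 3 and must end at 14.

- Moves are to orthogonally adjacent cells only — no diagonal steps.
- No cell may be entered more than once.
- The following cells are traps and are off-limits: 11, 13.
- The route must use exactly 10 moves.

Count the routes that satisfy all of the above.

2

Need simple routes of exactly 10 moves from 3 to 14 (Manhattan distance 4, so 3 moves are spent on a detour and 3 undoing it).
Enumerating: 3 2 1 5 6 7 8 12 16 15 14 | 3 4 8 7 6 2 1 5 9 10 14.
That gives 2 routes.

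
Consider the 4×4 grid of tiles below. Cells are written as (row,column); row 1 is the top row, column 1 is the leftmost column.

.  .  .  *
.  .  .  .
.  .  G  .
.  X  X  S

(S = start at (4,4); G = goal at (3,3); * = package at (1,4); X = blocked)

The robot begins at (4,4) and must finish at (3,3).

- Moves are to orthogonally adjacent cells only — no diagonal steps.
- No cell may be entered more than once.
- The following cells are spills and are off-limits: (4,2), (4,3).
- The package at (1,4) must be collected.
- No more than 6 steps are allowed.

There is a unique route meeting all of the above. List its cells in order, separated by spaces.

The budget equals the shortest possible length, so every move has to be on a shortest route through the required cells.
Route from (4,4): up 3 to (1,4), left 1 to (1,3), down 2 to (3,3) — 6 moves in all.
Check: all required cells visited; 6 ≤ 6 moves.

(4,4) (3,4) (2,4) (1,4) (1,3) (2,3) (3,3)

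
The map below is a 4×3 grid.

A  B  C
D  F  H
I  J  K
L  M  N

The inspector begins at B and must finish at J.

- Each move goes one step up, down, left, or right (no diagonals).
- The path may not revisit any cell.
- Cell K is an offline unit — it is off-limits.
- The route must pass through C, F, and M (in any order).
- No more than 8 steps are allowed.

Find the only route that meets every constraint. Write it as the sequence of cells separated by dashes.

Any route must reach C, F, and M and still end at J within 8 moves, so the order of the required stops is forced.
Route from B: right to C, down to H, 2× left (reaching D), 2× down (reaching L), right to M, up to J — 8 moves in all.
Check: all required cells visited; 8 ≤ 8 moves.

B - C - H - F - D - I - L - M - J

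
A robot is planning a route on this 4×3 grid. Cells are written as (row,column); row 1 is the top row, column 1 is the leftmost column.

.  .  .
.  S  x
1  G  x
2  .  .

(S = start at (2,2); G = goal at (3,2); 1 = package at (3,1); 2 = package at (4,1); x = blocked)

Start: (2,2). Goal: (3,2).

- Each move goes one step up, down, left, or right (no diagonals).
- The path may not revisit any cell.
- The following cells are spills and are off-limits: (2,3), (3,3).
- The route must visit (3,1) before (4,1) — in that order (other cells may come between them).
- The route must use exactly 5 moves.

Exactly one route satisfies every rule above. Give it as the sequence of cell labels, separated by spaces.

(2,2) (2,1) (3,1) (4,1) (4,2) (3,2)

The waypoints must appear in the order (3,1), (4,1), with no cell reused.
Route from (2,2): left to (2,1), 2× down (reaching (4,1)), right to (4,2), up to (3,2) — 5 moves in all.
Check: order respected (1 at step 2, 2 at step 3); 5 moves as required.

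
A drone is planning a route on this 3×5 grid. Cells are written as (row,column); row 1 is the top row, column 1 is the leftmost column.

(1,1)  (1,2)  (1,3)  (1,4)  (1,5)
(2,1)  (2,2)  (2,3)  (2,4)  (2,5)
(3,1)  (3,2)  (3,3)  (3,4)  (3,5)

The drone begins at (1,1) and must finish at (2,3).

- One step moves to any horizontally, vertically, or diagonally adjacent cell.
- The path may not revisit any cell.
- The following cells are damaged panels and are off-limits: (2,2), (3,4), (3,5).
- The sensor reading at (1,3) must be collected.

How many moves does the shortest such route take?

Any route passes through (1,3) somewhere between (1,1) and (2,3). Summing Chebyshev distances along the two legs ((1,1) → (1,3) → (2,3)) gives a lower bound of 2 + 1 = 3 moves.
A route of 3 moves achieves this: (1,1) → (1,2) → (1,3) → (2,3).
Since 3 matches the lower bound, it is optimal.

3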